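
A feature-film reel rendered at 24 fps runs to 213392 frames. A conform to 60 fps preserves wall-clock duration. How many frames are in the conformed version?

Target frames = source frames × (target rate / source rate) = 213392 × (60)/(24) = 213392 × 5/2 = 533480.

533480 frames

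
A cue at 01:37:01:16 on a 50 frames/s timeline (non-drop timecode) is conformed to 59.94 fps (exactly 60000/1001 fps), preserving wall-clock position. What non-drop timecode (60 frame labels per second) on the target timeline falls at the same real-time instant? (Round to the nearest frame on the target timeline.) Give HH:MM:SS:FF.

Source frame index: (1×3600 + 37×60 + 1) × 50 + 16 = 291066.
Real time: 291066 / (50) = 145533/25 s.
Target frame: (145533/25) × (60000/1001) = 349279200/1001 ≈ 348930.270 → 348930.
At 60 labels/s: frame 348930 → 01:36:55:30.

01:36:55:30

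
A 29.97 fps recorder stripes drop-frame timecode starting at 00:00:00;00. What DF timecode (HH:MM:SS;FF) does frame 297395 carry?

02:45:23;03

Each 10-minute DF block holds 10 × 60 × 30 − 9 × 2 = 17982 frames. 297395 ÷ 17982 → 16 full blocks, remainder 9683.
Within the partial block the first minute is 1800 frames and each further minute 1798, so 5 further minute boundaries passed. Total skipped labels = 18 × 16 + 2 × 5 = 298.
Non-drop label index = 297395 + 298 = 297693; at 30 labels/s that is 02:45:23:03, i.e. DF 02:45:23;03.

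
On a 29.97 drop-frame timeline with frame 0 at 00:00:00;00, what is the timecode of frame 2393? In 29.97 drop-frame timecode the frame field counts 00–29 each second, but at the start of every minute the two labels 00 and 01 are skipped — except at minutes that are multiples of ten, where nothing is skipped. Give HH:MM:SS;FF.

Each 10-minute DF block holds 10 × 60 × 30 − 9 × 2 = 17982 frames. 2393 ÷ 17982 → 0 full blocks, remainder 2393.
Within the partial block the first minute is 1800 frames and each further minute 1798, so 1 further minute boundary passed. Total skipped labels = 18 × 0 + 2 × 1 = 2.
Non-drop label index = 2393 + 2 = 2395; at 30 labels/s that is 00:01:19:25, i.e. DF 00:01:19;25.

00:01:19;25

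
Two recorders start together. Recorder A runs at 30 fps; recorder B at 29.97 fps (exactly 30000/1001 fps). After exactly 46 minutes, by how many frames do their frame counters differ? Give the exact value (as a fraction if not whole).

82800/1001 frames

46 min = 2760 s.
A emits 30 × 2760 = 82800 frames; B emits 30000/1001 × 2760 = 82800000/1001.
Difference = 82800/1001 frames (≈ 82.7173); B is behind A.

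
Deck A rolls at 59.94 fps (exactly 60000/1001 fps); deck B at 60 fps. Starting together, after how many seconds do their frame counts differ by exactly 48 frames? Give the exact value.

The gap grows by |60 − 60000/1001| = 60/1001 frames per second.
Time for a 48-frame gap: 48 ÷ (60/1001) = 800.8 s.

800.8 seconds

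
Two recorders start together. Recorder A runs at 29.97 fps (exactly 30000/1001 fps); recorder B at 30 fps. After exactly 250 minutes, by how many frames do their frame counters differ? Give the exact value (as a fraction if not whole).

250 min = 15000 s.
A emits 30000/1001 × 15000 = 450000000/1001 frames; B emits 30 × 15000 = 450000.
Difference = 450000/1001 frames (≈ 449.5504); B is ahead of A.

450000/1001 frames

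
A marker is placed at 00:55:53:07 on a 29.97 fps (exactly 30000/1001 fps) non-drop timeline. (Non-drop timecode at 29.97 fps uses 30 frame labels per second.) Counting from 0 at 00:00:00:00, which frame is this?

Total seconds to the label: (0 × 3600 + 55 × 60 + 53) = 3353.
Frame index = 3353 × 30 + 7 = 100597.

100597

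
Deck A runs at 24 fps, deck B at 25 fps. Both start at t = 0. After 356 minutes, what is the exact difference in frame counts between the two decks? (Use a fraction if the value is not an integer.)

356 min = 21360 s.
A emits 24 × 21360 = 512640 frames; B emits 25 × 21360 = 534000.
Difference = 21360 frames; B is ahead of A.

21360 frames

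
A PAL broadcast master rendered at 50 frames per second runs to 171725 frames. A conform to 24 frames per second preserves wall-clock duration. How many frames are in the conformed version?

Target frames = source frames × (target rate / source rate) = 171725 × (24)/(50) = 171725 × 12/25 = 82428.

82428 frames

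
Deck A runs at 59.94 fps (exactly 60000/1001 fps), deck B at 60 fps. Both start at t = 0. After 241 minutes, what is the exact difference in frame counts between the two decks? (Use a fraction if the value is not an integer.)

867600/1001 frames

241 min = 14460 s.
A emits 60000/1001 × 14460 = 867600000/1001 frames; B emits 60 × 14460 = 867600.
Difference = 867600/1001 frames (≈ 866.7333); B is ahead of A.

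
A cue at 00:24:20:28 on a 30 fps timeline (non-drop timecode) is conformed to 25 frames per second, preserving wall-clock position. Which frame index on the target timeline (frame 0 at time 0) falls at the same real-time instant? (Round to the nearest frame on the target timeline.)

frame 36523

Source frame index: (0×3600 + 24×60 + 20) × 30 + 28 = 43828.
Real time: 43828 / (30) = 21914/15 s.
Target frame: (21914/15) × (25) = 109570/3 ≈ 36523.333 → 36523.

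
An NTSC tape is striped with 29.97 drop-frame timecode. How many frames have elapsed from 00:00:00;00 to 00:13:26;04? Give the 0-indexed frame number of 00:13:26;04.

Complete 10-minute blocks: 1, each 17982 frames → 17982.
Remaining 3 whole minutes in the current block: 1800 + 2 × 1798 = 5396 frames.
Within the current minute: 26 × 30 + 4 − 2 = 782 (labels ;00/;01 skipped at this minute). Total = 17982 + 5396 + 782 = 24160.

24160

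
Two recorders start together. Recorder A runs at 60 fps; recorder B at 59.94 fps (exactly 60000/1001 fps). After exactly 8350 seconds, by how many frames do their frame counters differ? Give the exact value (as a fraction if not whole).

A emits 60 × 8350 = 501000 frames; B emits 60000/1001 × 8350 = 501000000/1001.
Difference = 501000/1001 frames (≈ 500.4995); B is behind A.

501000/1001 frames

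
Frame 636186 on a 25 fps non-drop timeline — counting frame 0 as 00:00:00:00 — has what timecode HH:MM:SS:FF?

636186 ÷ 25 = 25447 full seconds, remainder 11 frames.
25447 s = 7 h 4 min 7 s.
Timecode: 07:04:07:11.

07:04:07:11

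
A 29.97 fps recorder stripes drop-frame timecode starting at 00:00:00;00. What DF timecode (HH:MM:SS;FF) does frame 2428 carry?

00:01:21;00

Each 10-minute DF block holds 10 × 60 × 30 − 9 × 2 = 17982 frames. 2428 ÷ 17982 → 0 full blocks, remainder 2428.
Within the partial block the first minute is 1800 frames and each further minute 1798, so 1 further minute boundary passed. Total skipped labels = 18 × 0 + 2 × 1 = 2.
Non-drop label index = 2428 + 2 = 2430; at 30 labels/s that is 00:01:21:00, i.e. DF 00:01:21;00.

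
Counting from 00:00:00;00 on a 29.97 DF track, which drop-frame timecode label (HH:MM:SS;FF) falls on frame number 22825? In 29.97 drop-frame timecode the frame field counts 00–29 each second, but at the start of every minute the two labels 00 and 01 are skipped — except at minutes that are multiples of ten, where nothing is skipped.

00:12:41;17

Each 10-minute DF block holds 10 × 60 × 30 − 9 × 2 = 17982 frames. 22825 ÷ 17982 → 1 full block, remainder 4843.
Within the partial block the first minute is 1800 frames and each further minute 1798, so 2 further minute boundaries passed. Total skipped labels = 18 × 1 + 2 × 2 = 22.
Non-drop label index = 22825 + 22 = 22847; at 30 labels/s that is 00:12:41:17, i.e. DF 00:12:41;17.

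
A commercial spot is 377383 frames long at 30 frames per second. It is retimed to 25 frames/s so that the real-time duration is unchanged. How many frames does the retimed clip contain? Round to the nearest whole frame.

Frames at target rate = 377383 × (25) / (30) = 1886915/6 ≈ 314485.833.
Nearest whole frame: 314486.

314486 frames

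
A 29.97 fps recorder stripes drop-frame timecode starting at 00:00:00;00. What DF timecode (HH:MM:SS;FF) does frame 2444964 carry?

Each 10-minute DF block holds 10 × 60 × 30 − 9 × 2 = 17982 frames. 2444964 ÷ 17982 → 135 full blocks, remainder 17394.
Within the partial block the first minute is 1800 frames and each further minute 1798, so 9 further minute boundaries passed. Total skipped labels = 18 × 135 + 2 × 9 = 2448.
Non-drop label index = 2444964 + 2448 = 2447412; at 30 labels/s that is 22:39:40:12, i.e. DF 22:39:40;12.

22:39:40;12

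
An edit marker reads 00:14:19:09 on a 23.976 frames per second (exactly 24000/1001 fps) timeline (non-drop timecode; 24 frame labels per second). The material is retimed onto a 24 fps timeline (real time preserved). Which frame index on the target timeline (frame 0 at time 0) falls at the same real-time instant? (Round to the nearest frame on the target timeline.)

frame 20646

Source frame index: (0×3600 + 14×60 + 19) × 24 + 9 = 20625.
Real time: 20625 / (24000/1001) = 55055/64 s.
Target frame: (55055/64) × (24) = 165165/8 ≈ 20645.625 → 20646.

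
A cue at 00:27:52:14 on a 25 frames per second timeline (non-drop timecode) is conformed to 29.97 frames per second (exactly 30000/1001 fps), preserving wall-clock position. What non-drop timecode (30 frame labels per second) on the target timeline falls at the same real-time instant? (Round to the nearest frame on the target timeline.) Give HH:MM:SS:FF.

00:27:50:27

Source frame index: (0×3600 + 27×60 + 52) × 25 + 14 = 41814.
Real time: 41814 / (25) = 41814/25 s.
Target frame: (41814/25) × (30000/1001) = 50176800/1001 ≈ 50126.673 → 50127.
At 30 labels/s: frame 50127 → 00:27:50:27.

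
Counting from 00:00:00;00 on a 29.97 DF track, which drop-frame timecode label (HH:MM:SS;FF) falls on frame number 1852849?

17:10:23;13

Ten DF minutes hold 17982 frames, so frame 1852849 lies in block 103 (frames 1852146–1870127) with 703 frames into that block.
The block's first minute is 1800 frames and the rest 1798 each; 703 frames reaches minute 0, so 103 × 18 + 0 × 2 = 1854 labels have been skipped so far.
Adding those back, label number 1852849 + 1854 = 1854703 at 30 labels/s is 61823 s + 13 f = 17 h 10 min 23 s frame 13, i.e. 17:10:23;13.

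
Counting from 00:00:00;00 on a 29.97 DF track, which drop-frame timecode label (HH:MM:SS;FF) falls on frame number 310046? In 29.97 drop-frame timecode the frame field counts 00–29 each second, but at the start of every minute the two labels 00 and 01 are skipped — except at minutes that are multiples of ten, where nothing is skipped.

02:52:25;06

Each 10-minute DF block holds 10 × 60 × 30 − 9 × 2 = 17982 frames. 310046 ÷ 17982 → 17 full blocks, remainder 4352.
Within the partial block the first minute is 1800 frames and each further minute 1798, so 2 further minute boundaries passed. Total skipped labels = 18 × 17 + 2 × 2 = 310.
Non-drop label index = 310046 + 310 = 310356; at 30 labels/s that is 02:52:25:06, i.e. DF 02:52:25;06.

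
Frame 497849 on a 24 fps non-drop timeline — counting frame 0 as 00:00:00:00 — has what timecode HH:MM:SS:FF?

497849 ÷ 24 = 20743 full seconds, remainder 17 frames.
20743 s = 5 h 45 min 43 s.
Timecode: 05:45:43:17.

05:45:43:17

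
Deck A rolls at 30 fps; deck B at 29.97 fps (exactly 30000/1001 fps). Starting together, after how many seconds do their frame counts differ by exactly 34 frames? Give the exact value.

17017/15 seconds

The gap grows by |30000/1001 − 30| = 30/1001 frames per second.
Time for a 34-frame gap: 34 ÷ (30/1001) = 17017/15 s.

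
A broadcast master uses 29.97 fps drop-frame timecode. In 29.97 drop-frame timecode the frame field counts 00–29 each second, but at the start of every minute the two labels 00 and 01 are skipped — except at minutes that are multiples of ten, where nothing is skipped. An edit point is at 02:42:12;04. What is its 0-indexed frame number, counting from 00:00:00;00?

Complete 10-minute blocks: 16, each 17982 frames → 287712.
Remaining 2 whole minutes in the current block: 1800 + 1 × 1798 = 3598 frames.
Within the current minute: 12 × 30 + 4 − 2 = 362 (labels ;00/;01 skipped at this minute). Total = 287712 + 3598 + 362 = 291672.

291672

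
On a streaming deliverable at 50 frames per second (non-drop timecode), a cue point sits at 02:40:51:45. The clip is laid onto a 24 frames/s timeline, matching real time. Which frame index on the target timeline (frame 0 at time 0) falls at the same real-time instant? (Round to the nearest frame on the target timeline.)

Source frame index: (2×3600 + 40×60 + 51) × 50 + 45 = 482595.
Real time: 482595 / (50) = 96519/10 s.
Target frame: (96519/10) × (24) = 1158228/5 ≈ 231645.600 → 231646.

frame 231646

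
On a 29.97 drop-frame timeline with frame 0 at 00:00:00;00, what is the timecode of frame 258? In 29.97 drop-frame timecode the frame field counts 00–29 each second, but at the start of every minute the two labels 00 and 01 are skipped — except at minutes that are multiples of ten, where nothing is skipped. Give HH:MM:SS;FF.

Each 10-minute DF block holds 10 × 60 × 30 − 9 × 2 = 17982 frames. 258 ÷ 17982 → 0 full blocks, remainder 258.
Within the partial block the first minute is 1800 frames and each further minute 1798, so 0 further minute boundaries passed. Total skipped labels = 18 × 0 + 2 × 0 = 0.
Non-drop label index = 258 + 0 = 258; at 30 labels/s that is 00:00:08:18, i.e. DF 00:00:08;18.

00:00:08;18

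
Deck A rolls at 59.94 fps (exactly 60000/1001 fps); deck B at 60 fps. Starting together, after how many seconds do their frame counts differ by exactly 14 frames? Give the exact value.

7007/30 seconds

The gap grows by |60 − 60000/1001| = 60/1001 frames per second.
Time for a 14-frame gap: 14 ÷ (60/1001) = 7007/30 s.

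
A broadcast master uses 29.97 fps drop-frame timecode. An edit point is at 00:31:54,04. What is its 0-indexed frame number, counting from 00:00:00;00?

57368

As if non-drop at 30 labels/s: (0 × 3600 + 31 × 60 + 54) × 30 + 4 = 57424.
Minute boundaries passed: 31; those not divisible by 10: 31 − 3 = 28; dropped labels = 2 × 28 = 56.
Actual frame index = 57424 − 56 = 57368.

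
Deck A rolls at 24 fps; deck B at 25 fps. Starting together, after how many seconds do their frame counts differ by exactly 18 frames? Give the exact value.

The gap grows by |25 − 24| = 1 frame per second.
Time for a 18-frame gap: 18 ÷ (1) = 18 s.

18 seconds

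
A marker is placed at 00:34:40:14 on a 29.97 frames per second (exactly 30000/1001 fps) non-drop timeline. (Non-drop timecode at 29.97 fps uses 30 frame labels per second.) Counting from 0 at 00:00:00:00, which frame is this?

Total seconds to the label: (0 × 3600 + 34 × 60 + 40) = 2080.
Frame index = 2080 × 30 + 14 = 62414.

62414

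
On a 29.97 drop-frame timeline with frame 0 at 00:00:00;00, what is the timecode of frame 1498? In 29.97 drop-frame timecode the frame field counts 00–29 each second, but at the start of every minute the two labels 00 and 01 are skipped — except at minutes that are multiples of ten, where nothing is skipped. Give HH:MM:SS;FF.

Ten DF minutes hold 17982 frames, so frame 1498 lies in block 0 (frames 0–17981) with 1498 frames into that block.
The block's first minute is 1800 frames and the rest 1798 each; 1498 frames reaches minute 0, so 0 × 18 + 0 × 2 = 0 labels have been skipped so far.
Adding those back, label number 1498 + 0 = 1498 at 30 labels/s is 49 s + 28 f = 0 h 0 min 49 s frame 28, i.e. 00:00:49;28.

00:00:49;28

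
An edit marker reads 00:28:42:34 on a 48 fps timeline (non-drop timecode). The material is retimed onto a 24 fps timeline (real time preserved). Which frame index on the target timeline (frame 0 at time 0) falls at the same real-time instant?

Source frame index: (0×3600 + 28×60 + 42) × 48 + 34 = 82690.
Real time: 82690 / (48) = 41345/24 s.
Target frame: (41345/24) × (24) = 41345.

frame 41345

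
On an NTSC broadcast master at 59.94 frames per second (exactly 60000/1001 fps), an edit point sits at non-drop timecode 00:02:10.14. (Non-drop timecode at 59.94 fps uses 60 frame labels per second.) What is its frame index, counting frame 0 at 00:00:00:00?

Total seconds to the label: (0 × 3600 + 2 × 60 + 10) = 130.
Frame index = 130 × 60 + 14 = 7814.

frame 7814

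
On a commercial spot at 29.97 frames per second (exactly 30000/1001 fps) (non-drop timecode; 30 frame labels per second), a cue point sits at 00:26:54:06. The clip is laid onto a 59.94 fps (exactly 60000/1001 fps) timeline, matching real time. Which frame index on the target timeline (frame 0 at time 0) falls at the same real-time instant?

Source frame index: (0×3600 + 26×60 + 54) × 30 + 6 = 48426.
Real time: 48426 / (30000/1001) = 8079071/5000 s.
Target frame: (8079071/5000) × (60000/1001) = 96852.

frame 96852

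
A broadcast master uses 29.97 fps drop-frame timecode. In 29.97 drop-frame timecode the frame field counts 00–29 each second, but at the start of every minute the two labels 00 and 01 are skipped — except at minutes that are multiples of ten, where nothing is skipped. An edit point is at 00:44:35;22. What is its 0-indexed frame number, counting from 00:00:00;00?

80192

Complete 10-minute blocks: 4, each 17982 frames → 71928.
Remaining 4 whole minutes in the current block: 1800 + 3 × 1798 = 7194 frames.
Within the current minute: 35 × 30 + 22 − 2 = 1070 (labels ;00/;01 skipped at this minute). Total = 71928 + 7194 + 1070 = 80192.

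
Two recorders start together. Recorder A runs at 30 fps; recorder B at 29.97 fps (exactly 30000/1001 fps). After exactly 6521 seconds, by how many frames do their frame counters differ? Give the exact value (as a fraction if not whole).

A emits 30 × 6521 = 195630 frames; B emits 30000/1001 × 6521 = 195630000/1001.
Difference = 195630/1001 frames (≈ 195.4346); B is behind A.

195630/1001 frames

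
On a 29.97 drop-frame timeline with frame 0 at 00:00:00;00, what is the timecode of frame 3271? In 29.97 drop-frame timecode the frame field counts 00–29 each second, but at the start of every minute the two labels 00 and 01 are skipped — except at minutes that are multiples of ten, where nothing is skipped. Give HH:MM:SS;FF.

Ten DF minutes hold 17982 frames, so frame 3271 lies in block 0 (frames 0–17981) with 3271 frames into that block.
The block's first minute is 1800 frames and the rest 1798 each; 3271 frames reaches minute 1, so 0 × 18 + 1 × 2 = 2 labels have been skipped so far.
Adding those back, label number 3271 + 2 = 3273 at 30 labels/s is 109 s + 3 f = 0 h 1 min 49 s frame 3, i.e. 00:01:49;03.

00:01:49;03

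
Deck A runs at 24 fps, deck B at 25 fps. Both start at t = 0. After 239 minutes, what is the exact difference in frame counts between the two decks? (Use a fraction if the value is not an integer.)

239 min = 14340 s.
A emits 24 × 14340 = 344160 frames; B emits 25 × 14340 = 358500.
Difference = 14340 frames; B is ahead of A.

14340 frames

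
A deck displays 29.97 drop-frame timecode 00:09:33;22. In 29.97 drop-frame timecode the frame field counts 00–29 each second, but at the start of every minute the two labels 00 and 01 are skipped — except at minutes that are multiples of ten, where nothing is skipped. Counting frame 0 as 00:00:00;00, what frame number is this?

As if non-drop at 30 labels/s: (0 × 3600 + 9 × 60 + 33) × 30 + 22 = 17212.
Minute boundaries passed: 9; those not divisible by 10: 9 − 0 = 9; dropped labels = 2 × 9 = 18.
Actual frame index = 17212 − 18 = 17194.

17194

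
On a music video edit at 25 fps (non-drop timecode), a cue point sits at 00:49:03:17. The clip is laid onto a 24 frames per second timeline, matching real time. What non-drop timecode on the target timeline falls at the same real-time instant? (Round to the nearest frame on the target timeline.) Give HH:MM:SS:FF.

Source frame index: (0×3600 + 49×60 + 3) × 25 + 17 = 73592.
Real time: 73592 / (25) = 73592/25 s.
Target frame: (73592/25) × (24) = 1766208/25 ≈ 70648.320 → 70648.
At 24 labels/s: frame 70648 → 00:49:03:16.

00:49:03:16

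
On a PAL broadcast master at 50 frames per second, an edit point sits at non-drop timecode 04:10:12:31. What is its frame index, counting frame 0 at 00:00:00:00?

Total seconds to the label: (4 × 3600 + 10 × 60 + 12) = 15012.
Frame index = 15012 × 50 + 31 = 750631.

750631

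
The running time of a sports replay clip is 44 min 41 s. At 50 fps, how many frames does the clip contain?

134050 frames

44 min 41 s = 2681 s.
Frames = 2681 × 50 = 134050.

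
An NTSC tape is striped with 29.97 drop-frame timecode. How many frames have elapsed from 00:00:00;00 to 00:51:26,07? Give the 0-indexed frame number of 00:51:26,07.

92495

Complete 10-minute blocks: 5, each 17982 frames → 89910.
Remaining 1 whole minute in the current block: 1800 + 0 × 1798 = 1800 frames.
Within the current minute: 26 × 30 + 7 − 2 = 785 (labels ;00/;01 skipped at this minute). Total = 89910 + 1800 + 785 = 92495.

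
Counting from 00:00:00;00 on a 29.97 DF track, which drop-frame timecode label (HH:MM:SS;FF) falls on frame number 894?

00:00:29;24

Ten DF minutes hold 17982 frames, so frame 894 lies in block 0 (frames 0–17981) with 894 frames into that block.
The block's first minute is 1800 frames and the rest 1798 each; 894 frames reaches minute 0, so 0 × 18 + 0 × 2 = 0 labels have been skipped so far.
Adding those back, label number 894 + 0 = 894 at 30 labels/s is 29 s + 24 f = 0 h 0 min 29 s frame 24, i.e. 00:00:29;24.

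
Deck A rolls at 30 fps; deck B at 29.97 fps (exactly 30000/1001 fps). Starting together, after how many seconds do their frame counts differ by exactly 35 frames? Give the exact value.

7007/6 seconds

The gap grows by |30000/1001 − 30| = 30/1001 frames per second.
Time for a 35-frame gap: 35 ÷ (30/1001) = 7007/6 s.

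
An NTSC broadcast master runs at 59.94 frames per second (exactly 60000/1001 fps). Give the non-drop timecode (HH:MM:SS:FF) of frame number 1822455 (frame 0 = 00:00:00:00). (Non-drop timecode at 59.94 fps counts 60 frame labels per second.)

1822455 ÷ 60 = 30374 full seconds, remainder 15 frames.
30374 s = 8 h 26 min 14 s.
Timecode: 08:26:14:15.

08:26:14:15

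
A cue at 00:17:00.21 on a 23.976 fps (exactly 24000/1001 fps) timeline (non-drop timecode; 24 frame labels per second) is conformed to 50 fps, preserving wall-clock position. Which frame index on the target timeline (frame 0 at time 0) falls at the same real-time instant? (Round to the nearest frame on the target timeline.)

frame 51095

Source frame index: (0×3600 + 17×60 + 0) × 24 + 21 = 24501.
Real time: 24501 / (24000/1001) = 8175167/8000 s.
Target frame: (8175167/8000) × (50) = 8175167/160 ≈ 51094.794 → 51095.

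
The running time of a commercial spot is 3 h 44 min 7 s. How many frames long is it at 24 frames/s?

322728 frames

3 h 44 min 7 s = 13447 s.
Frames = 13447 × 24 = 322728.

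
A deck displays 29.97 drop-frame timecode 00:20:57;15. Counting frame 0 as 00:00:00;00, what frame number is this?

Complete 10-minute blocks: 2, each 17982 frames → 35964.
Remaining 0 whole minutes in the current block: 0 frames.
Within the current minute: 57 × 30 + 15 = 1725. Total = 35964 + 0 + 1725 = 37689.

37689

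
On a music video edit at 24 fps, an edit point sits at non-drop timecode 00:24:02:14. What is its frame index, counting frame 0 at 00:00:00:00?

Total seconds to the label: (0 × 3600 + 24 × 60 + 2) = 1442.
Frame index = 1442 × 24 + 14 = 34622.

34622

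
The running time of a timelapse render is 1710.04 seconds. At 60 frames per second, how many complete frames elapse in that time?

Frames = 1710.04 × 60 = 513012/5 ≈ 102602.4000.
Complete frames: 102602.

102602 frames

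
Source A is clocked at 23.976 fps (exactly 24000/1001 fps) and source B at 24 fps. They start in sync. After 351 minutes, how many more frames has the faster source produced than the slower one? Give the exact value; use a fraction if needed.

351 min = 21060 s.
A emits 24000/1001 × 21060 = 38880000/77 frames; B emits 24 × 21060 = 505440.
Difference = 38880/77 frames (≈ 504.9351); B is ahead of A.

38880/77 frames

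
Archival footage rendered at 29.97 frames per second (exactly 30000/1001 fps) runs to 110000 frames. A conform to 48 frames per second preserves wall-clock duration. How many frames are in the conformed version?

176176 frames

Target frames = source frames × (target rate / source rate) = 110000 × (48)/(30000/1001) = 110000 × 1001/625 = 176176.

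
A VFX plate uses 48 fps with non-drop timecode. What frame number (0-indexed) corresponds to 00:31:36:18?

Total seconds to the label: (0 × 3600 + 31 × 60 + 36) = 1896.
Frame index = 1896 × 48 + 18 = 91026.

91026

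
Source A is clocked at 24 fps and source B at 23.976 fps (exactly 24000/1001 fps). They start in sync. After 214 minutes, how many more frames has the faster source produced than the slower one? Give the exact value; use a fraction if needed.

214 min = 12840 s.
A emits 24 × 12840 = 308160 frames; B emits 24000/1001 × 12840 = 308160000/1001.
Difference = 308160/1001 frames (≈ 307.8521); B is behind A.

308160/1001 frames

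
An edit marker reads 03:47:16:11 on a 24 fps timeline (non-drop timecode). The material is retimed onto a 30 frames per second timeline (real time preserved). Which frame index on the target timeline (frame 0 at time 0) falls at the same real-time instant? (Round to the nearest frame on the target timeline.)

frame 409094

Source frame index: (3×3600 + 47×60 + 16) × 24 + 11 = 327275.
Real time: 327275 / (24) = 327275/24 s.
Target frame: (327275/24) × (30) = 1636375/4 ≈ 409093.750 → 409094.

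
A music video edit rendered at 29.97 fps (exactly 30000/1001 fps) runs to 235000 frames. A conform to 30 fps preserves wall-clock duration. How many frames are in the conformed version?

Target frames = source frames × (target rate / source rate) = 235000 × (30)/(30000/1001) = 235000 × 1001/1000 = 235235.

235235 frames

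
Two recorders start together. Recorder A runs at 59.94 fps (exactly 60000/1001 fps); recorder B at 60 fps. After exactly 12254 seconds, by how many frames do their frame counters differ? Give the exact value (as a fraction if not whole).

66840/91 frames

A emits 60000/1001 × 12254 = 66840000/91 frames; B emits 60 × 12254 = 735240.
Difference = 66840/91 frames (≈ 734.5055); B is ahead of A.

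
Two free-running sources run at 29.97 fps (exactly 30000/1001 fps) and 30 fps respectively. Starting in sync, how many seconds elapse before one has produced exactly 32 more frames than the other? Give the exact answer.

16016/15 seconds

The gap grows by |30 − 30000/1001| = 30/1001 frames per second.
Time for a 32-frame gap: 32 ÷ (30/1001) = 16016/15 s.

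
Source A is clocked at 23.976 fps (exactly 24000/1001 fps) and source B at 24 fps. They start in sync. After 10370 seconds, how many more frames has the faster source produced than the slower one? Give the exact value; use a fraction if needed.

A emits 24000/1001 × 10370 = 248880000/1001 frames; B emits 24 × 10370 = 248880.
Difference = 248880/1001 frames (≈ 248.6314); B is ahead of A.

248880/1001 frames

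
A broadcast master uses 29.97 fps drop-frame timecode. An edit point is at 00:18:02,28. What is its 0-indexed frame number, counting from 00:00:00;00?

Complete 10-minute blocks: 1, each 17982 frames → 17982.
Remaining 8 whole minutes in the current block: 1800 + 7 × 1798 = 14386 frames.
Within the current minute: 2 × 30 + 28 − 2 = 86 (labels ;00/;01 skipped at this minute). Total = 17982 + 14386 + 86 = 32454.

32454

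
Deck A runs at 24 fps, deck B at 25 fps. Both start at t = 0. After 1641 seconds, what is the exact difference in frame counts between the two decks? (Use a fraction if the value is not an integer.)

A emits 24 × 1641 = 39384 frames; B emits 25 × 1641 = 41025.
Difference = 1641 frames; B is ahead of A.

1641 frames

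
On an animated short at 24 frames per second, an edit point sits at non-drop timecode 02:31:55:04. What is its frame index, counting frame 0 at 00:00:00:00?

frame 218764

Total seconds to the label: (2 × 3600 + 31 × 60 + 55) = 9115.
Frame index = 9115 × 24 + 4 = 218764.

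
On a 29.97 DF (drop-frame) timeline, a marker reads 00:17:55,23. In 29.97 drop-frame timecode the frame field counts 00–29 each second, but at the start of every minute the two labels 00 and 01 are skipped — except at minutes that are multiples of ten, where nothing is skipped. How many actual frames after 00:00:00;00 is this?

32241

As if non-drop at 30 labels/s: (0 × 3600 + 17 × 60 + 55) × 30 + 23 = 32273.
Minute boundaries passed: 17; those not divisible by 10: 17 − 1 = 16; dropped labels = 2 × 16 = 32.
Actual frame index = 32273 − 32 = 32241.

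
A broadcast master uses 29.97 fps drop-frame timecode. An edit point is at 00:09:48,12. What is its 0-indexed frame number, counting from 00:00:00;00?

As if non-drop at 30 labels/s: (0 × 3600 + 9 × 60 + 48) × 30 + 12 = 17652.
Minute boundaries passed: 9; those not divisible by 10: 9 − 0 = 9; dropped labels = 2 × 9 = 18.
Actual frame index = 17652 − 18 = 17634.

17634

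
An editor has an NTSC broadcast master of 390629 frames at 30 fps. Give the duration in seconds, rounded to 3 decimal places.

Running time = 390629 × 1/30 = 390629/30 s ≈ 13020.967 s.

13020.967 seconds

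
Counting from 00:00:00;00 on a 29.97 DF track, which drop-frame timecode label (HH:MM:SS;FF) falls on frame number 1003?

Each 10-minute DF block holds 10 × 60 × 30 − 9 × 2 = 17982 frames. 1003 ÷ 17982 → 0 full blocks, remainder 1003.
Within the partial block the first minute is 1800 frames and each further minute 1798, so 0 further minute boundaries passed. Total skipped labels = 18 × 0 + 2 × 0 = 0.
Non-drop label index = 1003 + 0 = 1003; at 30 labels/s that is 00:00:33:13, i.e. DF 00:00:33;13.

00:00:33;13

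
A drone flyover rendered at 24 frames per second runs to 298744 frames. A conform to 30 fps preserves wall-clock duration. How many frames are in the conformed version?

373430 frames

Target frames = source frames × (target rate / source rate) = 298744 × (30)/(24) = 298744 × 5/4 = 373430.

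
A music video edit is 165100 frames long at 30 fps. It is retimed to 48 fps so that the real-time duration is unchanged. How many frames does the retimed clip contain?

Target frames = source frames × (target rate / source rate) = 165100 × (48)/(30) = 165100 × 8/5 = 264160.

264160 frames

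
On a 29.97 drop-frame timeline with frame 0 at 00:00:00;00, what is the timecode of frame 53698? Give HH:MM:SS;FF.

Ten DF minutes hold 17982 frames, so frame 53698 lies in block 2 (frames 35964–53945) with 17734 frames into that block.
The block's first minute is 1800 frames and the rest 1798 each; 17734 frames reaches minute 9, so 2 × 18 + 9 × 2 = 54 labels have been skipped so far.
Adding those back, label number 53698 + 54 = 53752 at 30 labels/s is 1791 s + 22 f = 0 h 29 min 51 s frame 22, i.e. 00:29:51;22.

00:29:51;22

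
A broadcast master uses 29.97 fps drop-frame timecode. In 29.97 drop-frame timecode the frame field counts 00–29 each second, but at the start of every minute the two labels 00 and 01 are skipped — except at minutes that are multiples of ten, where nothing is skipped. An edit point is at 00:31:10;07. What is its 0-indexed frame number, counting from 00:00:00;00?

56051

Complete 10-minute blocks: 3, each 17982 frames → 53946.
Remaining 1 whole minute in the current block: 1800 + 0 × 1798 = 1800 frames.
Within the current minute: 10 × 30 + 7 − 2 = 305 (labels ;00/;01 skipped at this minute). Total = 53946 + 1800 + 305 = 56051.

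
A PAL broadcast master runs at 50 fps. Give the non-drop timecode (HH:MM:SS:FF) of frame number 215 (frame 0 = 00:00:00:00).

00:00:04:15

215 ÷ 50 = 4 full seconds, remainder 15 frames.
4 s = 0 h 0 min 4 s.
Timecode: 00:00:04:15.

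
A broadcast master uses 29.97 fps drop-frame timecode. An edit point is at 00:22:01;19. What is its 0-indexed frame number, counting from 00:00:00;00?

39609

Complete 10-minute blocks: 2, each 17982 frames → 35964.
Remaining 2 whole minutes in the current block: 1800 + 1 × 1798 = 3598 frames.
Within the current minute: 1 × 30 + 19 − 2 = 47 (labels ;00/;01 skipped at this minute). Total = 35964 + 3598 + 47 = 39609.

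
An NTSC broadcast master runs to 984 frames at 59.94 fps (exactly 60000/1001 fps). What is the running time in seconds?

16.4164 seconds

Running time = 984 / (60000/1001) = 16.4164 s.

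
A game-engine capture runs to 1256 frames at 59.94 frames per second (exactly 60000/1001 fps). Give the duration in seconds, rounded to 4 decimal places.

Running time = 1256 × 1001/60000 = 157157/7500 s ≈ 20.9543 s.

20.9543 seconds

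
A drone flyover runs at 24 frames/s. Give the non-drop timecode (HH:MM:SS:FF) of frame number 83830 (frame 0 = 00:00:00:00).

00:58:12:22

83830 ÷ 24 = 3492 full seconds, remainder 22 frames.
3492 s = 0 h 58 min 12 s.
Timecode: 00:58:12:22.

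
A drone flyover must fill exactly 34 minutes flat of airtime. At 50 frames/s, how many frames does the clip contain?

102000 frames

34 min = 2040 s.
Frames = 2040 × 50 = 102000.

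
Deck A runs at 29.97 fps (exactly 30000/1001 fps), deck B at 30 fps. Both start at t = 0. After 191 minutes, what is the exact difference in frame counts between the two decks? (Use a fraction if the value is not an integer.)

343800/1001 frames

191 min = 11460 s.
A emits 30000/1001 × 11460 = 343800000/1001 frames; B emits 30 × 11460 = 343800.
Difference = 343800/1001 frames (≈ 343.4565); B is ahead of A.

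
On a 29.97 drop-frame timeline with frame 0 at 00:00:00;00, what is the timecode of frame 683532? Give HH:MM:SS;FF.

Ten DF minutes hold 17982 frames, so frame 683532 lies in block 38 (frames 683316–701297) with 216 frames into that block.
The block's first minute is 1800 frames and the rest 1798 each; 216 frames reaches minute 0, so 38 × 18 + 0 × 2 = 684 labels have been skipped so far.
Adding those back, label number 683532 + 684 = 684216 at 30 labels/s is 22807 s + 6 f = 6 h 20 min 7 s frame 6, i.e. 06:20:07;06.

06:20:07;06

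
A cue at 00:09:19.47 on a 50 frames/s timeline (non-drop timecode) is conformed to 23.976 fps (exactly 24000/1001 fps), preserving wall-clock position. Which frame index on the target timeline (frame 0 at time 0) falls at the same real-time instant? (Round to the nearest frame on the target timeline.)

Source frame index: (0×3600 + 9×60 + 19) × 50 + 47 = 27997.
Real time: 27997 / (50) = 27997/50 s.
Target frame: (27997/50) × (24000/1001) = 13438560/1001 ≈ 13425.135 → 13425.

frame 13425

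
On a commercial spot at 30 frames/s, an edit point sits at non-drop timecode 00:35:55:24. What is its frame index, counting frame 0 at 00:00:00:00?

Total seconds to the label: (0 × 3600 + 35 × 60 + 55) = 2155.
Frame index = 2155 × 30 + 24 = 64674.

64674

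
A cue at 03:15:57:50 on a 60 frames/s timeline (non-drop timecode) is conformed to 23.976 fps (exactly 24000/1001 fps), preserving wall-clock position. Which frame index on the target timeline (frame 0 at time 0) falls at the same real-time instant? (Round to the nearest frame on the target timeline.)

frame 281906

Source frame index: (3×3600 + 15×60 + 57) × 60 + 50 = 705470.
Real time: 705470 / (60) = 70547/6 s.
Target frame: (70547/6) × (24000/1001) = 282188000/1001 ≈ 281906.094 → 281906.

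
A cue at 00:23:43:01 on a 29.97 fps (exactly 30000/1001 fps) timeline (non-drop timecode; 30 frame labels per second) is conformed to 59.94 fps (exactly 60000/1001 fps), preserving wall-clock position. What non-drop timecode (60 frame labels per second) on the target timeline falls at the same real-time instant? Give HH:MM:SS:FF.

Source frame index: (0×3600 + 23×60 + 43) × 30 + 1 = 42691.
Real time: 42691 / (30000/1001) = 42733691/30000 s.
Target frame: (42733691/30000) × (60000/1001) = 85382.
At 60 labels/s: frame 85382 → 00:23:43:02.

00:23:43:02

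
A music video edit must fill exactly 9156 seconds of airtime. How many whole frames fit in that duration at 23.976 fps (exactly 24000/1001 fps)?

Frames = 9156 × 24000/1001 = 31392000/143 ≈ 219524.4755.
Complete frames: 219524.

219524 frames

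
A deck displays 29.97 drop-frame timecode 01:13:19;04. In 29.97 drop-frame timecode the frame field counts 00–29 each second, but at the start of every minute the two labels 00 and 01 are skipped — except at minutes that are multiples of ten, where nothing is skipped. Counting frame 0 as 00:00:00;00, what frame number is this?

Complete 10-minute blocks: 7, each 17982 frames → 125874.
Remaining 3 whole minutes in the current block: 1800 + 2 × 1798 = 5396 frames.
Within the current minute: 19 × 30 + 4 − 2 = 572 (labels ;00/;01 skipped at this minute). Total = 125874 + 5396 + 572 = 131842.

131842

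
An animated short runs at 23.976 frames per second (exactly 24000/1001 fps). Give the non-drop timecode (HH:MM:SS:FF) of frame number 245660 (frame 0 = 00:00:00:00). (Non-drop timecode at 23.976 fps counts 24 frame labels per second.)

02:50:35:20

245660 ÷ 24 = 10235 full seconds, remainder 20 frames.
10235 s = 2 h 50 min 35 s.
Timecode: 02:50:35:20.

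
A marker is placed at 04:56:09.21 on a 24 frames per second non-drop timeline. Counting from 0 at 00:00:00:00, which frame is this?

426477

Total seconds to the label: (4 × 3600 + 56 × 60 + 9) = 17769.
Frame index = 17769 × 24 + 21 = 426477.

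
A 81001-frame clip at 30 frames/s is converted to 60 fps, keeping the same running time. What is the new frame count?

162002 frames

Frames at target rate = 81001 × (60) / (30) = 162002.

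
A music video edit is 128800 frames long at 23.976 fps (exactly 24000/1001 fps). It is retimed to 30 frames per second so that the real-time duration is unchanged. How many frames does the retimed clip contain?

161161 frames

Target frames = source frames × (target rate / source rate) = 128800 × (30)/(24000/1001) = 128800 × 1001/800 = 161161.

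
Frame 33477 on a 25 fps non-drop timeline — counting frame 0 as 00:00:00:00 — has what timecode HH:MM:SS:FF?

33477 ÷ 25 = 1339 full seconds, remainder 2 frames.
1339 s = 0 h 22 min 19 s.
Timecode: 00:22:19:02.

00:22:19:02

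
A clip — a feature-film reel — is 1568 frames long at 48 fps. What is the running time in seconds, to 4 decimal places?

Running time = 1568 × 1/48 = 98/3 s ≈ 32.6667 s.

32.6667 seconds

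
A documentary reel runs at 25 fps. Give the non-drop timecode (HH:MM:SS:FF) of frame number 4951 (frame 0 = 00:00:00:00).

4951 ÷ 25 = 198 full seconds, remainder 1 frame.
198 s = 0 h 3 min 18 s.
Timecode: 00:03:18:01.

00:03:18:01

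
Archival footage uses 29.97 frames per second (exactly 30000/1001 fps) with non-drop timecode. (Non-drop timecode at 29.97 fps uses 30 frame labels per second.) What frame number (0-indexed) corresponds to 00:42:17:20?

frame 76130

Total seconds to the label: (0 × 3600 + 42 × 60 + 17) = 2537.
Frame index = 2537 × 30 + 20 = 76130.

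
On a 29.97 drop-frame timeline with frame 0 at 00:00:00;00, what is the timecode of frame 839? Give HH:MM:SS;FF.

00:00:27;29

Each 10-minute DF block holds 10 × 60 × 30 − 9 × 2 = 17982 frames. 839 ÷ 17982 → 0 full blocks, remainder 839.
Within the partial block the first minute is 1800 frames and each further minute 1798, so 0 further minute boundaries passed. Total skipped labels = 18 × 0 + 2 × 0 = 0.
Non-drop label index = 839 + 0 = 839; at 30 labels/s that is 00:00:27:29, i.e. DF 00:00:27;29.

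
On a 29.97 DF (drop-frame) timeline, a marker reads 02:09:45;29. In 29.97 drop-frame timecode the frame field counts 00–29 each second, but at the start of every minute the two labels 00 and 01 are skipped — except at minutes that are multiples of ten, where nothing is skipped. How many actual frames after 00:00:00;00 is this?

233345

As if non-drop at 30 labels/s: (2 × 3600 + 9 × 60 + 45) × 30 + 29 = 233579.
Minute boundaries passed: 129; those not divisible by 10: 129 − 12 = 117; dropped labels = 2 × 117 = 234.
Actual frame index = 233579 − 234 = 233345.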